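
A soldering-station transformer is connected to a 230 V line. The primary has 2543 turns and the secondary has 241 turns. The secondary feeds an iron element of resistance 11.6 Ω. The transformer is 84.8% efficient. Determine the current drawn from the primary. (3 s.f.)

I_p ≈ 0.210 A

V_s = 230 × 241/2543 = 21.797 V.
I_s = V_s/R = 21.797/11.6 = 1.8791 A.
P_out = V_s I_s = 21.797 × 1.8791 = 40.958 W.
P_in = P_out/η = 40.958/0.848 = 48.300 W.
I_p = P_in/V_p = 48.300/230 = 0.210 A.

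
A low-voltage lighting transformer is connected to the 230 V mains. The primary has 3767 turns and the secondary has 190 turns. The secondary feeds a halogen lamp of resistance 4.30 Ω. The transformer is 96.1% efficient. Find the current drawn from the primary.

V_s = 230 × 190/3767 = 11.601 V.
I_s = V_s/R = 11.601/4.30 = 2.6978 A.
P_out = V_s I_s = 11.601 × 2.6978 = 31.297 W.
P_in = P_out/η = 31.297/0.961 = 32.567 W.
I_p = P_in/V_p = 32.567/230 = 0.142 A.

I_p ≈ 0.142 A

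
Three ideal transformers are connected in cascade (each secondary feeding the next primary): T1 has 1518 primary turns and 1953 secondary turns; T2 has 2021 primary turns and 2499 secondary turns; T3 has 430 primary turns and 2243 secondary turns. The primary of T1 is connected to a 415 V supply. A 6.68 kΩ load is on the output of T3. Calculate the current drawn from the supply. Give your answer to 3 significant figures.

After T1: V = 415.00 × 1953/1518 = 533.92 V.
After T2: V = 533.92 × 2499/2021 = 660.20 V.
After T3: V = 660.20 × 2243/430 = 3443.8 V.
I_load = 3443.8/6680 = 0.51554 A, so P_out = 3443.8 × 0.51554 = 1775.4 W.
All ideal ⇒ P_in = P_out, so I_supply = 1775.4/415 = 4.28 A.

I_supply ≈ 4.28 A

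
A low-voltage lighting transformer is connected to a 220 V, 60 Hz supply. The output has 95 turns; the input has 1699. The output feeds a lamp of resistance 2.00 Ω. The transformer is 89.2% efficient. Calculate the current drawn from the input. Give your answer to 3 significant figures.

V_out = 220 × 95/1699 = 12.301 V.
I_out = V_out/R = 12.301/2.00 = 6.1507 A.
P_out = V_out I_out = 12.301 × 6.1507 = 75.662 W.
P_in = P_out/η = 75.662/0.892 = 84.822 W.
I_in = P_in/V_in = 84.822/220 = 0.386 A.

I_in ≈ 0.386 A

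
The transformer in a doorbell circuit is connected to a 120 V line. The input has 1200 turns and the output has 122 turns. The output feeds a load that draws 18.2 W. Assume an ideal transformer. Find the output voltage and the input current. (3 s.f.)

V_out = V_in × N_out/N_in = 120 × 122/1200 = 12.200 V.
I_out = P/V_out = 18.2/12.200 = 1.4918 A.
I_in = I_out × N_out/N_in = 1.4918 × 122/1200 = 0.152 A.

V_out ≈ 12.2 V, I_in ≈ 0.152 A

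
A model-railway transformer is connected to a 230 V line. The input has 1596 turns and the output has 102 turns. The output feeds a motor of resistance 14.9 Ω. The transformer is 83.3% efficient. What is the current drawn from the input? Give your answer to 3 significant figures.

I_in ≈ 0.0757 A

V_out = 230 × 102/1596 = 14.699 V.
I_out = V_out/R = 14.699/14.9 = 0.98653 A.
P_out = V_out I_out = 14.699 × 0.98653 = 14.501 W.
P_in = P_out/η = 14.501/0.833 = 17.408 W.
I_in = P_in/V_in = 17.408/230 = 0.0757 A.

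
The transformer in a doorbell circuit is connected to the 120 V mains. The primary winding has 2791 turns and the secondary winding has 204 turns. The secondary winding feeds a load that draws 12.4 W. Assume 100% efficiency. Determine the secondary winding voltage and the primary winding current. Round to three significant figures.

V_s = V_p × N_s/N_p = 120 × 204/2791 = 8.7710 V.
I_s = P/V_s = 12.4/8.7710 = 1.4137 A.
I_p = I_s × N_s/N_p = 1.4137 × 204/2791 = 0.103 A.

V_s ≈ 8.77 V, I_p ≈ 0.103 A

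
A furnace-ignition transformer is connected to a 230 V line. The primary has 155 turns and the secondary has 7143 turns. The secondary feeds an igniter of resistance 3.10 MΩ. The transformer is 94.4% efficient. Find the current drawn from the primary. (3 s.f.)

I_p ≈ 0.167 A

V_s = 230 × 7143/155 = 10599 V.
I_s = V_s/R = 10599/(3.10×10^6) = 0.0034191 A.
P_out = V_s I_s = 10599 × 0.0034191 = 36.240 W.
P_in = P_out/η = 36.240/0.944 = 38.390 W.
I_p = P_in/V_p = 38.390/230 = 0.167 A.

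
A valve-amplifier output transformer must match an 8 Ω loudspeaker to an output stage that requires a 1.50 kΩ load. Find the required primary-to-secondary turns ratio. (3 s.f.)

N_p/N_s ≈ 13.7

Z_p/Z_s = (N_p/N_s)², so N_p/N_s = √(1500/8) = √188 = 13.7.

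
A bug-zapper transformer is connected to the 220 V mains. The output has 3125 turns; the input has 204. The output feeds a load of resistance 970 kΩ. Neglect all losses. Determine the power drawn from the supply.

P ≈ 11.7 W

V_out = V_in × N_out/N_in = 220 × 3125/204 = 3370.1 V.
I_out = V_out/R = 3370.1/970000 = 0.0034743 A.
I_in = I_out × N_out/N_in = 0.0034743 × 3125/204 = 0.053222 A.
P = V_in I_in = 220 × 0.053222 = 11.7 W.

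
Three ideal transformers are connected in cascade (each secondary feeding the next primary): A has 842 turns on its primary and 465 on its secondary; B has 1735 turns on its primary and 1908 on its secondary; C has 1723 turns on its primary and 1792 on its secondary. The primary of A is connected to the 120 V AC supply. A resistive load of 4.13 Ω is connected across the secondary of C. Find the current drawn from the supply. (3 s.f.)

After A: V = 120.00 × 465/842 = 66.271 V.
After B: V = 66.271 × 1908/1735 = 72.879 V.
After C: V = 72.879 × 1792/1723 = 75.797 V.
I_load = 75.797/4.13 = 18.353 A, so P_out = 75.797 × 18.353 = 1391.1 W.
All ideal ⇒ P_in = P_out, so I_supply = 1391.1/120 = 11.6 A.

I_supply ≈ 11.6 A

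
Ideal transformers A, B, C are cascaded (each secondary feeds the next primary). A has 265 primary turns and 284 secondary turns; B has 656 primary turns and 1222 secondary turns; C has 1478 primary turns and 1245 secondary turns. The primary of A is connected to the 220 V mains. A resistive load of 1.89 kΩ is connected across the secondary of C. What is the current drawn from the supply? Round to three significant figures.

I_supply ≈ 0.329 A

Secondary of A: V = 220.00 × 284/265 = 235.77 V.
Secondary of B: V = 235.77 × 1222/656 = 439.20 V.
Secondary of C: V = 439.20 × 1245/1478 = 369.96 V.
I_load = 369.96/1890 = 0.19575 A, so P_out = 369.96 × 0.19575 = 72.419 W.
All ideal ⇒ P_in = P_out, so I_supply = 72.419/220 = 0.329 A.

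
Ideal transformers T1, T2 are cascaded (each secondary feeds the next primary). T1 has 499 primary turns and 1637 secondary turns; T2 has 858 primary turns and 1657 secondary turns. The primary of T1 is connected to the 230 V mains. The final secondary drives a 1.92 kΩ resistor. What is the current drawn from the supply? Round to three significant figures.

Secondary of T1: V = 230.00 × 1637/499 = 754.53 V.
Secondary of T2: V = 754.53 × 1657/858 = 1457.2 V.
I_load = 1457.2/1920 = 0.75894 A, so P_out = 1457.2 × 0.75894 = 1105.9 W.
All ideal ⇒ P_in = P_out, so I_supply = 1105.9/230 = 4.81 A.

I_supply ≈ 4.81 A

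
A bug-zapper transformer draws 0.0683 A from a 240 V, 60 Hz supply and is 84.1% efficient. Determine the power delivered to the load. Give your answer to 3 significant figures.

P_in = V_in I_in = 240 × 0.0683 = 16.392 W.
P_out = η P_in = 0.841 × 16.392 = 13.8 W.

P_out ≈ 13.8 W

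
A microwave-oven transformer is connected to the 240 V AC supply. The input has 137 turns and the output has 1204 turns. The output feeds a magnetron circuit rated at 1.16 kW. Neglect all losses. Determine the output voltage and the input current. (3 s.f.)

V_out = V_in × N_out/N_in = 240 × 1204/137 = 2109.2 V.
I_out = P/V_out = 1160/2109.2 = 0.54997 A.
I_in = I_out × N_out/N_in = 0.54997 × 1204/137 = 4.83 A.

V_out ≈ 2110 V, I_in ≈ 4.83 A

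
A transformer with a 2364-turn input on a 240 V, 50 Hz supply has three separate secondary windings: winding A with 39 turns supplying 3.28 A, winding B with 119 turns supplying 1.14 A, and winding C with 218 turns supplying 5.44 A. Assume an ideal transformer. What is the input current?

I_in ≈ 0.613 A

V_A = 240 × 39/2364 = 3.9594 V; V_B = 240 × 119/2364 = 12.081 V; V_C = 240 × 218/2364 = 22.132 V.
P_out = V_A I_A + V_B I_B + V_C I_C = 3.9594×3.28 + 12.081×1.14 + 22.132×5.44 = 12.987 + 13.773 + 120.40 = 147.16 W.
Ideal ⇒ P_in = P_out, so I_in = P_out/V_in = 147.16/240 = 0.613 A.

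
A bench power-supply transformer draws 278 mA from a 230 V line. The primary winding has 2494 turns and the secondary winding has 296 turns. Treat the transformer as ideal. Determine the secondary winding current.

I_s ≈ 2.34 A

I_s/I_p = N_p/N_s, so I_s = 0.278 × 2494/296 = 2.34 A.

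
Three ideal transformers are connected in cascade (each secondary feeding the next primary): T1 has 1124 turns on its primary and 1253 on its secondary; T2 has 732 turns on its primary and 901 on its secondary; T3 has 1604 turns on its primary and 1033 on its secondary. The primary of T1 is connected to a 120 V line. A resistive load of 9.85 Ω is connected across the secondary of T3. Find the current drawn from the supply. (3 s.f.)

I_supply ≈ 9.51 A

Secondary of T1: V = 120.00 × 1253/1124 = 133.77 V.
Secondary of T2: V = 133.77 × 901/732 = 164.66 V.
Secondary of T3: V = 164.66 × 1033/1604 = 106.04 V.
I_load = 106.04/9.85 = 10.766 A, so P_out = 106.04 × 10.766 = 1141.6 W.
All ideal ⇒ P_in = P_out, so I_supply = 1141.6/120 = 9.51 A.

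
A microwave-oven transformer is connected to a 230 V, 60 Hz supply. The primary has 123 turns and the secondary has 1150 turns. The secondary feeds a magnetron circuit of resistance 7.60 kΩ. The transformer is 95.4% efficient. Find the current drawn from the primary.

V_s = 230 × 1150/123 = 2150.4 V.
I_s = V_s/R = 2150.4/7600 = 0.28295 A.
P_out = V_s I_s = 2150.4 × 0.28295 = 608.45 W.
P_in = P_out/η = 608.45/0.954 = 637.79 W.
I_p = P_in/V_p = 637.79/230 = 2.77 A.

I_p ≈ 2.77 A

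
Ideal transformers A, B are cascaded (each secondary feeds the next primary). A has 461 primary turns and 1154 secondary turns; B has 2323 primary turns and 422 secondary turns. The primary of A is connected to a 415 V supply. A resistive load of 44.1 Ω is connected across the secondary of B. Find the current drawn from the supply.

After A: V = 415.00 × 1154/461 = 1038.9 V.
After B: V = 1038.9 × 422/2323 = 188.72 V.
I_load = 188.72/44.1 = 4.2793 A, so P_out = 188.72 × 4.2793 = 807.60 W.
All ideal ⇒ P_in = P_out, so I_supply = 807.60/415 = 1.95 A.

I_supply ≈ 1.95 A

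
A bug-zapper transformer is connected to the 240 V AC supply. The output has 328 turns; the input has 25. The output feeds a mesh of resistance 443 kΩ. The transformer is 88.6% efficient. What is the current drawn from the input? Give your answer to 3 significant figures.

I_in ≈ 0.105 A

V_out = 240 × 328/25 = 3148.8 V.
I_out = V_out/R = 3148.8/443000 = 0.0071079 A.
P_out = V_out I_out = 3148.8 × 0.0071079 = 22.381 W.
P_in = P_out/η = 22.381/0.886 = 25.261 W.
I_in = P_in/V_in = 25.261/240 = 0.105 A.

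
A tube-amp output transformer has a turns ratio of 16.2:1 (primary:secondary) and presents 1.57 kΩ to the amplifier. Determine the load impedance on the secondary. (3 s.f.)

Z_s ≈ 5.98 Ω

Z_s = Z_p/(N_p/N_s)² = 1570/16.2² = 5.98 Ω.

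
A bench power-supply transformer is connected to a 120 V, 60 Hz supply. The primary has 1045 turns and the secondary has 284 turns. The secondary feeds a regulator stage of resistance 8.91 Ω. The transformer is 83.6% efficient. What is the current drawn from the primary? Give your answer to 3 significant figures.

I_p ≈ 1.19 A

V_s = 120 × 284/1045 = 32.612 V.
I_s = V_s/R = 32.612/8.91 = 3.6602 A.
P_out = V_s I_s = 32.612 × 3.6602 = 119.37 W.
P_in = P_out/η = 119.37/0.836 = 142.79 W.
I_p = P_in/V_p = 142.79/120 = 1.19 A.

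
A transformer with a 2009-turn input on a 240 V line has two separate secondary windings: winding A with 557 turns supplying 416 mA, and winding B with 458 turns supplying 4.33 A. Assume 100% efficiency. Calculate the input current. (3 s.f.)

V_A = 240 × 557/2009 = 66.541 V; V_B = 240 × 458/2009 = 54.714 V.
P_out = V_A I_A + V_B I_B = 66.541×0.416 + 54.714×4.33 = 27.681 + 236.91 = 264.59 W.
Ideal ⇒ P_in = P_out, so I_in = P_out/V_in = 264.59/240 = 1.10 A.

I_in ≈ 1.10 A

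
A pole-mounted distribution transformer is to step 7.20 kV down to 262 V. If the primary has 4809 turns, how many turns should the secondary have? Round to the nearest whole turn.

N_s = 175 turns

N_s/N_p = V_s/V_p, so N_s = 4809 × 262/7200 = 175.0 ≈ 175 turns.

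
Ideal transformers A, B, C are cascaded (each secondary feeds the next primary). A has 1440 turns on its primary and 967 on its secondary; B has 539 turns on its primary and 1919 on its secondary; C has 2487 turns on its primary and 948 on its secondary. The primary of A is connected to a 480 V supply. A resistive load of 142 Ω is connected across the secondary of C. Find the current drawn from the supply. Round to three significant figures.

Secondary of A: V = 480.00 × 967/1440 = 322.33 V.
Secondary of B: V = 322.33 × 1919/539 = 1147.6 V.
Secondary of C: V = 1147.6 × 948/2487 = 437.45 V.
I_load = 437.45/142 = 3.0806 A, so P_out = 437.45 × 3.0806 = 1347.6 W.
All ideal ⇒ P_in = P_out, so I_supply = 1347.6/480 = 2.81 A.

I_supply ≈ 2.81 A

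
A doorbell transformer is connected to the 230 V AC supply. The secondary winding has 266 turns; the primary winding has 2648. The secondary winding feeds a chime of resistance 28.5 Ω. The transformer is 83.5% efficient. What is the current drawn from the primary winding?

V_s = 230 × 266/2648 = 23.104 V.
I_s = V_s/R = 23.104/28.5 = 0.81067 A.
P_out = V_s I_s = 23.104 × 0.81067 = 18.730 W.
P_in = P_out/η = 18.730/0.835 = 22.431 W.
I_p = P_in/V_p = 22.431/230 = 0.0975 A.

I_p ≈ 0.0975 A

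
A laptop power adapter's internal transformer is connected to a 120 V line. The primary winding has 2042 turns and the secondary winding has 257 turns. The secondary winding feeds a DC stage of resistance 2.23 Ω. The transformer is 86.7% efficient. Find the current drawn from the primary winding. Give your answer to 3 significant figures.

I_p ≈ 0.983 A

V_s = 120 × 257/2042 = 15.103 V.
I_s = V_s/R = 15.103/2.23 = 6.7726 A.
P_out = V_s I_s = 15.103 × 6.7726 = 102.29 W.
P_in = P_out/η = 102.29/0.867 = 117.98 W.
I_p = P_in/V_p = 117.98/120 = 0.983 A.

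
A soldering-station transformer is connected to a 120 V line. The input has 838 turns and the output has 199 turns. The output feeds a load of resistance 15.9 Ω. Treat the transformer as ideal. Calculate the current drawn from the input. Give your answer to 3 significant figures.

I_in ≈ 0.426 A

V_out = V_in × N_out/N_in = 120 × 199/838 = 28.496 V.
I_out = V_out/R = 28.496/15.9 = 1.7922 A.
For an ideal transformer I_in N_in = I_out N_out, so I_in = 1.7922 × 199/838 = 0.426 A.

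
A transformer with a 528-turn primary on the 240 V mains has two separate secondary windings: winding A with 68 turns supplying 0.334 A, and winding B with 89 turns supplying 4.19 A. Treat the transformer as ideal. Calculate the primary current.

I_p ≈ 0.749 A

V_A = 240 × 68/528 = 30.909 V; V_B = 240 × 89/528 = 40.455 V.
P_out = V_A I_A + V_B I_B = 30.909×0.334 + 40.455×4.19 = 10.324 + 169.50 = 179.83 W.
Ideal ⇒ P_in = P_out, so I_p = P_out/V_p = 179.83/240 = 0.749 A.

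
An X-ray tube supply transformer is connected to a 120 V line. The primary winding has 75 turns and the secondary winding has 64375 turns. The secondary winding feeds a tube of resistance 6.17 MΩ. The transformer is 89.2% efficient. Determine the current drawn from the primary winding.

V_s = 120 × 64375/75 = 103000 V.
I_s = V_s/R = 103000/(6.17×10^6) = 0.016694 A.
P_out = V_s I_s = 103000 × 0.016694 = 1719.4 W.
P_in = P_out/η = 1719.4/0.892 = 1927.6 W.
I_p = P_in/V_p = 1927.6/120 = 16.1 A.

I_p ≈ 16.1 A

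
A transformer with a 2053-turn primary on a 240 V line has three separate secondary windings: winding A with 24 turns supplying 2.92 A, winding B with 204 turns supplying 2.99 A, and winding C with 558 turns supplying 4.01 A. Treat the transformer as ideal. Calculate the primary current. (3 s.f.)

V_A = 240 × 24/2053 = 2.8057 V; V_B = 240 × 204/2053 = 23.848 V; V_C = 240 × 558/2053 = 65.231 V.
P_out = V_A I_A + V_B I_B + V_C I_C = 2.8057×2.92 + 23.848×2.99 + 65.231×4.01 = 8.1925 + 71.306 + 261.58 = 341.08 W.
Ideal ⇒ P_in = P_out, so I_p = P_out/V_p = 341.08/240 = 1.42 A.

I_p ≈ 1.42 A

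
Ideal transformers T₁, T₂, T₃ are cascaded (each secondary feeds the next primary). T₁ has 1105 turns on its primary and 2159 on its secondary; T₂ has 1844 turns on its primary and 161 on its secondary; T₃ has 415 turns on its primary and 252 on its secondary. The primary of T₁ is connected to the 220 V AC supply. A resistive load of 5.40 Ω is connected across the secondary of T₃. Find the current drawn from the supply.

After T₁: V = 220.00 × 2159/1105 = 429.85 V.
After T₂: V = 429.85 × 161/1844 = 37.530 V.
After T₃: V = 37.530 × 252/415 = 22.789 V.
I_load = 22.789/5.40 = 4.2202 A, so P_out = 22.789 × 4.2202 = 96.176 W.
All ideal ⇒ P_in = P_out, so I_supply = 96.176/220 = 0.437 A.

I_supply ≈ 0.437 A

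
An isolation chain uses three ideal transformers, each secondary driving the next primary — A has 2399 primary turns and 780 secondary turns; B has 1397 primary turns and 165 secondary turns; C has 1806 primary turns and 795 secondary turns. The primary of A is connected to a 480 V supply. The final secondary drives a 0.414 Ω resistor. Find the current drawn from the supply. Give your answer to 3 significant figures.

I_supply ≈ 0.331 A

Secondary of A: V = 480.00 × 780/2399 = 156.07 V.
Secondary of B: V = 156.07 × 165/1397 = 18.433 V.
Secondary of C: V = 18.433 × 795/1806 = 8.1141 V.
I_load = 8.1141/0.414 = 19.599 A, so P_out = 8.1141 × 19.599 = 159.03 W.
All ideal ⇒ P_in = P_out, so I_supply = 159.03/480 = 0.331 A.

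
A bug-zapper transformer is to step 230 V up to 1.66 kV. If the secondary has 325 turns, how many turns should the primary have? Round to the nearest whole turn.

N_p/N_s = V_p/V_s, so N_p = 325 × 230/1660 = 45.0 ≈ 45 turns.

N_p = 45 turns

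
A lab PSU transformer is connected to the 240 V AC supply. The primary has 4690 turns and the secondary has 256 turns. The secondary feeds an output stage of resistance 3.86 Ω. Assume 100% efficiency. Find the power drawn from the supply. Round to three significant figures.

P ≈ 44.5 W

V_s = V_p × N_s/N_p = 240 × 256/4690 = 13.100 V.
I_s = V_s/R = 13.100/3.86 = 3.3938 A.
I_p = I_s × N_s/N_p = 3.3938 × 256/4690 = 0.18525 A.
P = V_p I_p = 240 × 0.18525 = 44.5 W.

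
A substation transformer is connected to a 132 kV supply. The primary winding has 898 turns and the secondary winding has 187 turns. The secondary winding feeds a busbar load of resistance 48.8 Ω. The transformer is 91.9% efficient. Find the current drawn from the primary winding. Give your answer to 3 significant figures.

V_s = 132000 × 187/898 = 27488 V.
I_s = V_s/R = 27488/48.8 = 563.27 A.
P_out = V_s I_s = 27488 × 563.27 = 1.5483×10^7 W.
P_in = P_out/η = 1.5483×10^7/0.919 = 1.6848×10^7 W.
I_p = P_in/V_p = 1.6848×10^7/132000 = 128 A.

I_p ≈ 128 A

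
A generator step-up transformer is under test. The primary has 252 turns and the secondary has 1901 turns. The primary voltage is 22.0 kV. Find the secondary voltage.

V_s ≈ 166000 V

V_s/V_p = N_s/N_p, so V_s = 22000 × 1901/252 = 166000 V.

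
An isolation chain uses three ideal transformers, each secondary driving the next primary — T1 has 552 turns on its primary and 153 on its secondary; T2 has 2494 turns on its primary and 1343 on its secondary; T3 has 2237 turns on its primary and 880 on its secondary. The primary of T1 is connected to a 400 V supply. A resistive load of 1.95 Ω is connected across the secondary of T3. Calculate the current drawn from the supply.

I_supply ≈ 0.707 A

Secondary of T1: V = 400.00 × 153/552 = 110.87 V.
Secondary of T2: V = 110.87 × 1343/2494 = 59.702 V.
Secondary of T3: V = 59.702 × 880/2237 = 23.486 V.
I_load = 23.486/1.95 = 12.044 A, so P_out = 23.486 × 12.044 = 282.87 W.
All ideal ⇒ P_in = P_out, so I_supply = 282.87/400 = 0.707 A.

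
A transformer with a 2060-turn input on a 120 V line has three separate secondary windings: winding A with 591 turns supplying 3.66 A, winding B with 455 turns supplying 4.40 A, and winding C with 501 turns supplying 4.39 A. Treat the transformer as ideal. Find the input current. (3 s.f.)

V_A = 120 × 591/2060 = 34.427 V; V_B = 120 × 455/2060 = 26.505 V; V_C = 120 × 501/2060 = 29.184 V.
P_out = V_A I_A + V_B I_B + V_C I_C = 34.427×3.66 + 26.505×4.40 + 29.184×4.39 = 126.00 + 116.62 + 128.12 = 370.74 W.
Ideal ⇒ P_in = P_out, so I_in = P_out/V_in = 370.74/120 = 3.09 A.

I_in ≈ 3.09 A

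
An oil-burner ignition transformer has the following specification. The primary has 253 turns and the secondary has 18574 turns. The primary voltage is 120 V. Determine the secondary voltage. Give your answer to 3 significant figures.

V_s/V_p = N_s/N_p, so V_s = 120 × 18574/253 = 8810 V.

V_s ≈ 8810 V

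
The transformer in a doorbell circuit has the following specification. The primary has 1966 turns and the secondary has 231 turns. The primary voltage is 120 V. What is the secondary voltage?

V_s/V_p = N_s/N_p, so V_s = 120 × 231/1966 = 14.1 V.

V_s ≈ 14.1 V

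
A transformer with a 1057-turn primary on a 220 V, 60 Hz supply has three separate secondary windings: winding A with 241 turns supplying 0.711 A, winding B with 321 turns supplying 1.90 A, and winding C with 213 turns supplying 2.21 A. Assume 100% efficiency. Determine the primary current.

V_A = 220 × 241/1057 = 50.161 V; V_B = 220 × 321/1057 = 66.812 V; V_C = 220 × 213/1057 = 44.333 V.
P_out = V_A I_A + V_B I_B + V_C I_C = 50.161×0.711 + 66.812×1.90 + 44.333×2.21 = 35.664 + 126.94 + 97.976 = 260.58 W.
Ideal ⇒ P_in = P_out, so I_p = P_out/V_p = 260.58/220 = 1.18 A.

I_p ≈ 1.18 A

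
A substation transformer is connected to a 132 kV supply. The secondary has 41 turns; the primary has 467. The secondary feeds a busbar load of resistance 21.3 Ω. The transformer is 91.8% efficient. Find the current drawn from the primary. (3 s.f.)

V_s = 132000 × 41/467 = 11589 V.
I_s = V_s/R = 11589/21.3 = 544.08 A.
P_out = V_s I_s = 11589 × 544.08 = 6.3052×10^6 W.
P_in = P_out/η = 6.3052×10^6/0.918 = 6.8685×10^6 W.
I_p = P_in/V_p = 6.8685×10^6/132000 = 52.0 A.

I_p ≈ 52.0 A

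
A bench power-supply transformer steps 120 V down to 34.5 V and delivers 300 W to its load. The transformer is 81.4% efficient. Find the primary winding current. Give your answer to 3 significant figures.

I_p ≈ 3.07 A

P_in = P_out/η = 300/0.814 = 368.55 W.
I_p = P_in/V_p = 368.55/120 = 3.07 A.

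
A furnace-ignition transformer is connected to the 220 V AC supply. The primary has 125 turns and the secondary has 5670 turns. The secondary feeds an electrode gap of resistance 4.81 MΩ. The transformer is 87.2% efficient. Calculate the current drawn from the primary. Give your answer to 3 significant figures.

V_s = 220 × 5670/125 = 9979.2 V.
I_s = V_s/R = 9979.2/(4.81×10^6) = 0.0020747 A.
P_out = V_s I_s = 9979.2 × 0.0020747 = 20.704 W.
P_in = P_out/η = 20.704/0.872 = 23.743 W.
I_p = P_in/V_p = 23.743/220 = 0.108 A.

I_p ≈ 0.108 A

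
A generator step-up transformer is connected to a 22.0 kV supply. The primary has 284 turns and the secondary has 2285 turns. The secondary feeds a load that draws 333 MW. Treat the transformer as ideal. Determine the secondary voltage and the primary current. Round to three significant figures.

V_s = V_p × N_s/N_p = 22000 × 2285/284 = 177010 V.
I_s = P/V_s = 3.33×10^8/177010 = 1881.3 A.
I_p = I_s × N_s/N_p = 1881.3 × 2285/284 = 15100 A.

V_s ≈ 177000 V, I_p ≈ 15100 A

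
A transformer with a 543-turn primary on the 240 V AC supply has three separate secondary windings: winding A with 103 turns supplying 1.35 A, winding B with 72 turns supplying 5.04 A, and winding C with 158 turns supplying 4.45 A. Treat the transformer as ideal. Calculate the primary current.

V_A = 240 × 103/543 = 45.525 V; V_B = 240 × 72/543 = 31.823 V; V_C = 240 × 158/543 = 69.834 V.
P_out = V_A I_A + V_B I_B + V_C I_C = 45.525×1.35 + 31.823×5.04 + 69.834×4.45 = 61.459 + 160.39 + 310.76 = 532.61 W.
Ideal ⇒ P_in = P_out, so I_p = P_out/V_p = 532.61/240 = 2.22 A.

I_p ≈ 2.22 A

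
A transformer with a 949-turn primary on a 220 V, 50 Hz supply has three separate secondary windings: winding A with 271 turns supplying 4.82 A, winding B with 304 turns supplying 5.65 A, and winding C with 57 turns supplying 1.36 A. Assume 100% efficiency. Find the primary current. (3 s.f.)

V_A = 220 × 271/949 = 62.824 V; V_B = 220 × 304/949 = 70.474 V; V_C = 220 × 57/949 = 13.214 V.
P_out = V_A I_A + V_B I_B + V_C I_C = 62.824×4.82 + 70.474×5.65 + 13.214×1.36 = 302.81 + 398.18 + 17.971 = 718.96 W.
Ideal ⇒ P_in = P_out, so I_p = P_out/V_p = 718.96/220 = 3.27 A.

I_p ≈ 3.27 A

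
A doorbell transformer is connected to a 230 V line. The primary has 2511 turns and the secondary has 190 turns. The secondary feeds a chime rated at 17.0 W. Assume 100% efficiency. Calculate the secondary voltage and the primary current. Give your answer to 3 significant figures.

V_s = V_p × N_s/N_p = 230 × 190/2511 = 17.403 V.
I_s = P/V_s = 17.0/17.403 = 0.97682 A.
I_p = I_s × N_s/N_p = 0.97682 × 190/2511 = 0.0739 A.

V_s ≈ 17.4 V, I_p ≈ 0.0739 A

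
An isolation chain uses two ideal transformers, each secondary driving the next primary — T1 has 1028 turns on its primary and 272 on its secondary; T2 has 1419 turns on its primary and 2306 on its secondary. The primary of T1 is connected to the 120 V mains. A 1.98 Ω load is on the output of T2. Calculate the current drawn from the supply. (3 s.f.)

After T1: V = 120.00 × 272/1028 = 31.751 V.
After T2: V = 31.751 × 2306/1419 = 51.598 V.
I_load = 51.598/1.98 = 26.060 A, so P_out = 51.598 × 26.060 = 1344.6 W.
All ideal ⇒ P_in = P_out, so I_supply = 1344.6/120 = 11.2 A.

I_supply ≈ 11.2 A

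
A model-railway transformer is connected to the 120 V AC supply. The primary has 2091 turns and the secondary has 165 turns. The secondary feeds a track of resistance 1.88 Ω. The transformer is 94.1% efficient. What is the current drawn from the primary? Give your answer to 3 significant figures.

V_s = 120 × 165/2091 = 9.4692 V.
I_s = V_s/R = 9.4692/1.88 = 5.0368 A.
P_out = V_s I_s = 9.4692 × 5.0368 = 47.694 W.
P_in = P_out/η = 47.694/0.941 = 50.684 W.
I_p = P_in/V_p = 50.684/120 = 0.422 A.

I_p ≈ 0.422 A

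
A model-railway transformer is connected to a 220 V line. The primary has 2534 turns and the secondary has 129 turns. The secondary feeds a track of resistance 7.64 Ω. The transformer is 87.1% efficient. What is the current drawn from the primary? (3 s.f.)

I_p ≈ 0.0857 A

V_s = 220 × 129/2534 = 11.200 V.
I_s = V_s/R = 11.200/7.64 = 1.4659 A.
P_out = V_s I_s = 11.200 × 1.4659 = 16.418 W.
P_in = P_out/η = 16.418/0.871 = 18.850 W.
I_p = P_in/V_p = 18.850/220 = 0.0857 A.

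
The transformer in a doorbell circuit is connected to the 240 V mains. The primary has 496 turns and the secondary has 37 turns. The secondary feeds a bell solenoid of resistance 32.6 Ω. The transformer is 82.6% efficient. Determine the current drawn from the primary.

V_s = 240 × 37/496 = 17.903 V.
I_s = V_s/R = 17.903/32.6 = 0.54918 A.
P_out = V_s I_s = 17.903 × 0.54918 = 9.8321 W.
P_in = P_out/η = 9.8321/0.826 = 11.903 W.
I_p = P_in/V_p = 11.903/240 = 0.0496 A.

I_p ≈ 0.0496 A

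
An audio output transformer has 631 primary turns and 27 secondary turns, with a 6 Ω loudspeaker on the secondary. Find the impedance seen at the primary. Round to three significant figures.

Z_p = (N_p/N_s)² × Z_s = (631/27)² × 6 = 3280 Ω.

Z_p ≈ 3280 Ω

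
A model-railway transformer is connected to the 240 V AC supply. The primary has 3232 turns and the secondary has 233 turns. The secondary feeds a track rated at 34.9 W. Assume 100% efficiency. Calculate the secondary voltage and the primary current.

V_s ≈ 17.3 V, I_p ≈ 0.145 A

V_s = V_p × N_s/N_p = 240 × 233/3232 = 17.302 V.
I_s = P/V_s = 34.9/17.302 = 2.0171 A.
I_p = I_s × N_s/N_p = 2.0171 × 233/3232 = 0.145 A.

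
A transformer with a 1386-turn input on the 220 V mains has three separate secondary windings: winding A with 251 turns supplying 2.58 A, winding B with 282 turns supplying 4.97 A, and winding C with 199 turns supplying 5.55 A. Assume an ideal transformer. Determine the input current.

I_in ≈ 2.28 A

V_A = 220 × 251/1386 = 39.841 V; V_B = 220 × 282/1386 = 44.762 V; V_C = 220 × 199/1386 = 31.587 V.
P_out = V_A I_A + V_B I_B + V_C I_C = 39.841×2.58 + 44.762×4.97 + 31.587×5.55 = 102.79 + 222.47 + 175.31 = 500.57 W.
Ideal ⇒ P_in = P_out, so I_in = P_out/V_in = 500.57/220 = 2.28 A.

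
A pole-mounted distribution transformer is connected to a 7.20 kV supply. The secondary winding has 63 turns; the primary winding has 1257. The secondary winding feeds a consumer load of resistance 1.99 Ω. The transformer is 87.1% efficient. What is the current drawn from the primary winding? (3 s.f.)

I_p ≈ 10.4 A

V_s = 7200 × 63/1257 = 360.86 V.
I_s = V_s/R = 360.86/1.99 = 181.34 A.
P_out = V_s I_s = 360.86 × 181.34 = 65437 W.
P_in = P_out/η = 65437/0.871 = 75128 W.
I_p = P_in/V_p = 75128/7200 = 10.4 A.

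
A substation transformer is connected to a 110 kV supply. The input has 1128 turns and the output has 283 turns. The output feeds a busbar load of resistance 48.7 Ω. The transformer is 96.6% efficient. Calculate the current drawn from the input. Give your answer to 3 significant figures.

V_out = 110000 × 283/1128 = 27598 V.
I_out = V_out/R = 27598/48.7 = 566.68 A.
P_out = V_out I_out = 27598 × 566.68 = 1.5639×10^7 W.
P_in = P_out/η = 1.5639×10^7/0.966 = 1.6190×10^7 W.
I_in = P_in/V_in = 1.6190×10^7/110000 = 147 A.

I_in ≈ 147 A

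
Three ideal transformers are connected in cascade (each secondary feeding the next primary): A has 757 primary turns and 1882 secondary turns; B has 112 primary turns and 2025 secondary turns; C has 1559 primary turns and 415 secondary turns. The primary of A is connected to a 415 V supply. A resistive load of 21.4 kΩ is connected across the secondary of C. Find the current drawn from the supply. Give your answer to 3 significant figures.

Secondary of A: V = 415.00 × 1882/757 = 1031.7 V.
Secondary of B: V = 1031.7 × 2025/112 = 18654 V.
Secondary of C: V = 18654 × 415/1559 = 4965.7 V.
I_load = 4965.7/21400 = 0.23204 A, so P_out = 4965.7 × 0.23204 = 1152.3 W.
All ideal ⇒ P_in = P_out, so I_supply = 1152.3/415 = 2.78 A.

I_supply ≈ 2.78 A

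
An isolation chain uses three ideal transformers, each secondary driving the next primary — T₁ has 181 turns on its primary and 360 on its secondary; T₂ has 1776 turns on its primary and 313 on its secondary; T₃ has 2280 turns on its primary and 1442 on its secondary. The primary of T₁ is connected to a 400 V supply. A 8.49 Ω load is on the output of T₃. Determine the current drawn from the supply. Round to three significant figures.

Secondary of T₁: V = 400.00 × 360/181 = 795.58 V.
Secondary of T₂: V = 795.58 × 313/1776 = 140.21 V.
Secondary of T₃: V = 140.21 × 1442/2280 = 88.678 V.
I_load = 88.678/8.49 = 10.445 A, so P_out = 88.678 × 10.445 = 926.24 W.
All ideal ⇒ P_in = P_out, so I_supply = 926.24/400 = 2.32 A.

I_supply ≈ 2.32 A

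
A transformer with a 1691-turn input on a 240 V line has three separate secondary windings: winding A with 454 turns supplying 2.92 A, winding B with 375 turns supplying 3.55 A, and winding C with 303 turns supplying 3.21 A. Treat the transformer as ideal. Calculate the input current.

I_in ≈ 2.15 A

V_A = 240 × 454/1691 = 64.435 V; V_B = 240 × 375/1691 = 53.223 V; V_C = 240 × 303/1691 = 43.004 V.
P_out = V_A I_A + V_B I_B + V_C I_C = 64.435×2.92 + 53.223×3.55 + 43.004×3.21 = 188.15 + 188.94 + 138.04 = 515.14 W.
Ideal ⇒ P_in = P_out, so I_in = P_out/V_in = 515.14/240 = 2.15 A.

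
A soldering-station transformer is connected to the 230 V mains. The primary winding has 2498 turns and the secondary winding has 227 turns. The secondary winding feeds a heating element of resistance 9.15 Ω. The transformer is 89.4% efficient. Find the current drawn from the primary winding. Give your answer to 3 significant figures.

V_s = 230 × 227/2498 = 20.901 V.
I_s = V_s/R = 20.901/9.15 = 2.2842 A.
P_out = V_s I_s = 20.901 × 2.2842 = 47.742 W.
P_in = P_out/η = 47.742/0.894 = 53.403 W.
I_p = P_in/V_p = 53.403/230 = 0.232 A.

I_p ≈ 0.232 A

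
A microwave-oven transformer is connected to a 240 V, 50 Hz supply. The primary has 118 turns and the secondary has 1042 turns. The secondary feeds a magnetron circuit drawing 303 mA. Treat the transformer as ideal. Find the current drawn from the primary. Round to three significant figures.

For an ideal transformer I_p N_p = I_s N_s, so I_p = 0.303 × 1042/118 = 2.68 A.

I_p ≈ 2.68 A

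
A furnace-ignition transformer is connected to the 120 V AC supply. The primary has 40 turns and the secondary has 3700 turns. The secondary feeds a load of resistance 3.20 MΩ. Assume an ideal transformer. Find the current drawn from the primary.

V_s = V_p × N_s/N_p = 120 × 3700/40 = 11100 V.
I_s = V_s/R = 11100/(3.20×10^6) = 0.0034688 A.
For an ideal transformer I_p N_p = I_s N_s, so I_p = 0.0034688 × 3700/40 = 0.321 A.

I_p ≈ 0.321 A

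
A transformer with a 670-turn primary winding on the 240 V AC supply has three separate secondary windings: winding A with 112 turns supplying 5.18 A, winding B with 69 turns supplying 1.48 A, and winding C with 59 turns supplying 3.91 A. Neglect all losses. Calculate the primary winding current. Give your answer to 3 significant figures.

I_p ≈ 1.36 A

V_A = 240 × 112/670 = 40.119 V; V_B = 240 × 69/670 = 24.716 V; V_C = 240 × 59/670 = 21.134 V.
P_out = V_A I_A + V_B I_B + V_C I_C = 40.119×5.18 + 24.716×1.48 + 21.134×3.91 = 207.82 + 36.580 + 82.635 = 327.03 W.
Ideal ⇒ P_in = P_out, so I_p = P_out/V_p = 327.03/240 = 1.36 A.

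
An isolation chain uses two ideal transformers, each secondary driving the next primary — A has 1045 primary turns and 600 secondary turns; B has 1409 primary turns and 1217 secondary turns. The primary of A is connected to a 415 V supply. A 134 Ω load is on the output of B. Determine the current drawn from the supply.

I_supply ≈ 0.762 A

After A: V = 415.00 × 600/1045 = 238.28 V.
After B: V = 238.28 × 1217/1409 = 205.81 V.
I_load = 205.81/134 = 1.5359 A, so P_out = 205.81 × 1.5359 = 316.10 W.
All ideal ⇒ P_in = P_out, so I_supply = 316.10/415 = 0.762 A.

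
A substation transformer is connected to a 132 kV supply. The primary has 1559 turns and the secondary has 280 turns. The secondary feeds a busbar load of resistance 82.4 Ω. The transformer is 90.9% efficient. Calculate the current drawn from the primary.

I_p ≈ 56.8 A

V_s = 132000 × 280/1559 = 23708 V.
I_s = V_s/R = 23708/82.4 = 287.71 A.
P_out = V_s I_s = 23708 × 287.71 = 6.8209×10^6 W.
P_in = P_out/η = 6.8209×10^6/0.909 = 7.5038×10^6 W.
I_p = P_in/V_p = 7.5038×10^6/132000 = 56.8 A.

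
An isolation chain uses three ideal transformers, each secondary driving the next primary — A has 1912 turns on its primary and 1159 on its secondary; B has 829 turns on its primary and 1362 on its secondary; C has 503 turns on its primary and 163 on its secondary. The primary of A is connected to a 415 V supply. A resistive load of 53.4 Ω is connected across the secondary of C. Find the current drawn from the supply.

I_supply ≈ 0.809 A

After A: V = 415.00 × 1159/1912 = 251.56 V.
After B: V = 251.56 × 1362/829 = 413.30 V.
After C: V = 413.30 × 163/503 = 133.93 V.
I_load = 133.93/53.4 = 2.5081 A, so P_out = 133.93 × 2.5081 = 335.92 W.
All ideal ⇒ P_in = P_out, so I_supply = 335.92/415 = 0.809 A.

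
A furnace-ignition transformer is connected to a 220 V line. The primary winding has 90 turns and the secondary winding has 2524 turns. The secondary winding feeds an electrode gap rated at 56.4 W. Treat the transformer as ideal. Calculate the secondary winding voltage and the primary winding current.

V_s ≈ 6170 V, I_p ≈ 0.256 A

V_s = V_p × N_s/N_p = 220 × 2524/90 = 6169.8 V.
I_s = P/V_s = 56.4/6169.8 = 0.0091413 A.
I_p = I_s × N_s/N_p = 0.0091413 × 2524/90 = 0.256 A.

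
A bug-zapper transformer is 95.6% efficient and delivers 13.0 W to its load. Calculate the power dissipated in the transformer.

P_in = P_out/η = 13.0/0.956 = 13.5983 W.
P_loss = P_in − P_out = 13.5983 − 13.0 = 0.598 W.

P_loss ≈ 0.598 W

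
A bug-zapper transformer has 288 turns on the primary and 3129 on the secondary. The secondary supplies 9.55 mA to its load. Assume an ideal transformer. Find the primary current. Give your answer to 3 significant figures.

I_p ≈ 0.104 A

For an ideal transformer I_p/I_s = N_s/N_p, so I_p = 0.00955 × 3129/288 = 0.104 A.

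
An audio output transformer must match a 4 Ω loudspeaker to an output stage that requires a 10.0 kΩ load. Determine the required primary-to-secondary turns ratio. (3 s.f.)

Z_p/Z_s = (N_p/N_s)², so N_p/N_s = √(10000/4) = √2500 = 50.0.

N_p/N_s ≈ 50.0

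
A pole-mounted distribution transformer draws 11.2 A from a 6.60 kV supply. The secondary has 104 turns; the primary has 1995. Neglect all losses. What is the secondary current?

I_s/I_p = N_p/N_s, so I_s = 11.2 × 1995/104 = 215 A.

I_s ≈ 215 A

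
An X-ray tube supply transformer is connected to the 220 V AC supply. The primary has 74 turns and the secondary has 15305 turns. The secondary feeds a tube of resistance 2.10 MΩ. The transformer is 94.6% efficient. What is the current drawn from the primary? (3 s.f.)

I_p ≈ 4.74 A

V_s = 220 × 15305/74 = 45501 V.
I_s = V_s/R = 45501/(2.10×10^6) = 0.021667 A.
P_out = V_s I_s = 45501 × 0.021667 = 985.89 W.
P_in = P_out/η = 985.89/0.946 = 1042.2 W.
I_p = P_in/V_p = 1042.2/220 = 4.74 A.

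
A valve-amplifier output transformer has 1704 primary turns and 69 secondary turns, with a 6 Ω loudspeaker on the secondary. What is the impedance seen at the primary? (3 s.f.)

Z_p ≈ 3660 Ω

Z_p = (N_p/N_s)² × Z_s = (1704/69)² × 6 = 3660 Ω.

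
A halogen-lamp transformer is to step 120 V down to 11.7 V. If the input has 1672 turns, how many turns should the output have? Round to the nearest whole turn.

N_out = 163 turns

N_out/N_in = V_out/V_in, so N_out = 1672 × 11.7/120 = 163.0 ≈ 163 turns.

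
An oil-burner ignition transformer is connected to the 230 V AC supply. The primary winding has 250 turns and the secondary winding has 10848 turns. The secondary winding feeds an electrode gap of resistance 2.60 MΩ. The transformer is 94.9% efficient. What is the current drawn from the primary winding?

I_p ≈ 0.176 A

V_s = 230 × 10848/250 = 9980.2 V.
I_s = V_s/R = 9980.2/(2.60×10^6) = 0.0038385 A.
P_out = V_s I_s = 9980.2 × 0.0038385 = 38.309 W.
P_in = P_out/η = 38.309/0.949 = 40.368 W.
I_p = P_in/V_p = 40.368/230 = 0.176 A.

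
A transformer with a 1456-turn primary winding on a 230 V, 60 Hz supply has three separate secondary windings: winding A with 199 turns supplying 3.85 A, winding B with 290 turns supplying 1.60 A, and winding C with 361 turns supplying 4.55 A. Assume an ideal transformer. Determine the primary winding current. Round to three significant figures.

I_p ≈ 1.97 A

V_A = 230 × 199/1456 = 31.435 V; V_B = 230 × 290/1456 = 45.810 V; V_C = 230 × 361/1456 = 57.026 V.
P_out = V_A I_A + V_B I_B + V_C I_C = 31.435×3.85 + 45.810×1.60 + 57.026×4.55 = 121.03 + 73.297 + 259.47 = 453.79 W.
Ideal ⇒ P_in = P_out, so I_p = P_out/V_p = 453.79/230 = 1.97 A.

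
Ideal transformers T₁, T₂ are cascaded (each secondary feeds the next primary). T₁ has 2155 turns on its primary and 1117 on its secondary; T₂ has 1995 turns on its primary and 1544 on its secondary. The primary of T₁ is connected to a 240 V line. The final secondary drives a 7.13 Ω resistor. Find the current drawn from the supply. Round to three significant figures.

I_supply ≈ 5.42 A

After T₁: V = 240.00 × 1117/2155 = 124.40 V.
After T₂: V = 124.40 × 1544/1995 = 96.277 V.
I_load = 96.277/7.13 = 13.503 A, so P_out = 96.277 × 13.503 = 1300.0 W.
All ideal ⇒ P_in = P_out, so I_supply = 1300.0/240 = 5.42 A.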